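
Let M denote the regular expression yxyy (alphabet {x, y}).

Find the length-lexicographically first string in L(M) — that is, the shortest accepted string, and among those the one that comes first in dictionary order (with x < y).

By inspection of the expression, no string of length less than 4 matches, and yxyy is the lexicographically first match of length 4.

yxyy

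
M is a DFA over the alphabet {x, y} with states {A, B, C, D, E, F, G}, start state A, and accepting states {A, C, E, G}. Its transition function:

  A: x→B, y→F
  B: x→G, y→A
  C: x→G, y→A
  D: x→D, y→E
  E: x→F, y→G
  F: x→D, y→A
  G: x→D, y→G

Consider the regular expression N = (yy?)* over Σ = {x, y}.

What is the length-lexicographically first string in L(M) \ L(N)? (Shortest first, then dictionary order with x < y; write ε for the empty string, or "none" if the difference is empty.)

The string xx is accepted by M but not by N.
No shorter string lies in the difference, and xx is the lexicographically first length-2 string in L(M) \ L(N).

xx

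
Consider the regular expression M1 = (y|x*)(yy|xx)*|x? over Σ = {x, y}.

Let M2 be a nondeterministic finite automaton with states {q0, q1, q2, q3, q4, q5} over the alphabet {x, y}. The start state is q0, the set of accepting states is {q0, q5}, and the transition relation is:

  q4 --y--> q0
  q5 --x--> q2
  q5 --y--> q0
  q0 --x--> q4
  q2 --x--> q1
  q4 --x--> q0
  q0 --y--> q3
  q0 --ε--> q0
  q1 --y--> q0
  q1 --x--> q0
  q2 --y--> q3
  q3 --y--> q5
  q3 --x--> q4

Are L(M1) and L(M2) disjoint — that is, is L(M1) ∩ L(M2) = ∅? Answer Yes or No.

No

The empty string ε is accepted by both M1 and M2.
Hence L(M1) ∩ L(M2) ≠ ∅.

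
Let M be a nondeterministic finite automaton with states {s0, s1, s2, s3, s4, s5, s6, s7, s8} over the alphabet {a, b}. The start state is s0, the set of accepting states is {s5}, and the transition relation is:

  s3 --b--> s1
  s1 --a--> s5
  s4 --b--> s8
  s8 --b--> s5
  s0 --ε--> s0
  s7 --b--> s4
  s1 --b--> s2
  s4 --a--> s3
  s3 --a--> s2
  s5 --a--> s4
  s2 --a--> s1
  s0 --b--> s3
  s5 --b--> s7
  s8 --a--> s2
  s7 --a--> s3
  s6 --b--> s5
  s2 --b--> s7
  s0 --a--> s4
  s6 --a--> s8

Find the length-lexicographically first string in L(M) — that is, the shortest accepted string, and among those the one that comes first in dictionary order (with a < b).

A breadth-first search from s0 reaches an accepting state first via the path s0 → s4 → s8 → s5 on input abb.
No string of length < 3 is accepted (BFS exhausts all shorter strings without reaching an accepting state), and abb is the lexicographically least accepting string of length 3.

abb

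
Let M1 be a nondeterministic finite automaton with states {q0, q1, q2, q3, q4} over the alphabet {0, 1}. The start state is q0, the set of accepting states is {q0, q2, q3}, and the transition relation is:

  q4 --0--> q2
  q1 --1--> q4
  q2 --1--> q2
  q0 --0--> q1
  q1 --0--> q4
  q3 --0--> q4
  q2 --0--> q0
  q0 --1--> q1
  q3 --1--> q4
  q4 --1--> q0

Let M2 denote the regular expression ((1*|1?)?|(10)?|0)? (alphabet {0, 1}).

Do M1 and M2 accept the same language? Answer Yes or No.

No

The string 000 is accepted by M1 but rejected by M2.
So L(M1) ≠ L(M2).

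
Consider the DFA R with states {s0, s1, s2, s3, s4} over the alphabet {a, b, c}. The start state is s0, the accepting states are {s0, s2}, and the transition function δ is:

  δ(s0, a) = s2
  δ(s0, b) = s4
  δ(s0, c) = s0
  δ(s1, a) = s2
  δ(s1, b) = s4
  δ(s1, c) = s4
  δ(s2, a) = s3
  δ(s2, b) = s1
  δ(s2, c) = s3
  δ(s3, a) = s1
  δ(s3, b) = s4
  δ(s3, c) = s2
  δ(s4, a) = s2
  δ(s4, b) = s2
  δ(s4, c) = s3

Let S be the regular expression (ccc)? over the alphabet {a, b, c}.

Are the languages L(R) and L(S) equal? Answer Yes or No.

The string a is accepted by R but rejected by S.
So L(R) ≠ L(S).

No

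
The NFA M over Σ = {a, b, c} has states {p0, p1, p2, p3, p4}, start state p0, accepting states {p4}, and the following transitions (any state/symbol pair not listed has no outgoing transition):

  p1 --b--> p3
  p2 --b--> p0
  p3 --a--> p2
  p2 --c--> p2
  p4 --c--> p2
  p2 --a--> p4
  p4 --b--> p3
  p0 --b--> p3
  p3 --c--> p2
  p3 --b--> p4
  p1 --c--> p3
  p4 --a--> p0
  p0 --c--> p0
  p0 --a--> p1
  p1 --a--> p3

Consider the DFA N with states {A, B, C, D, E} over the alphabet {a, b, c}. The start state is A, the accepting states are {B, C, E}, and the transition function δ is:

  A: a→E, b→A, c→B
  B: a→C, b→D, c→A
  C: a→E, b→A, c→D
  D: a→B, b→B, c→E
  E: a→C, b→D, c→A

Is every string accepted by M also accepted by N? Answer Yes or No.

The string bb is in L(M) but not in L(N).
So L(M) ⊄ L(N).

No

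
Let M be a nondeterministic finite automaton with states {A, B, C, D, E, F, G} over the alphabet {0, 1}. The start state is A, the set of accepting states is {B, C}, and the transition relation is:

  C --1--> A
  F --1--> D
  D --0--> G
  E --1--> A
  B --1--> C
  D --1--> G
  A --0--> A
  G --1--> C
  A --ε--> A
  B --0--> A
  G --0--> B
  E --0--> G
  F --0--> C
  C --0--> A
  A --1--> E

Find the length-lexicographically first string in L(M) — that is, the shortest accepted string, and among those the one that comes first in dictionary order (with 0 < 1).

A breadth-first search from A reaches an accepting state first via the path A → E → G → B on input 100.
No string of length < 3 is accepted (BFS exhausts all shorter strings without reaching an accepting state), and 100 is the lexicographically least accepting string of length 3.

100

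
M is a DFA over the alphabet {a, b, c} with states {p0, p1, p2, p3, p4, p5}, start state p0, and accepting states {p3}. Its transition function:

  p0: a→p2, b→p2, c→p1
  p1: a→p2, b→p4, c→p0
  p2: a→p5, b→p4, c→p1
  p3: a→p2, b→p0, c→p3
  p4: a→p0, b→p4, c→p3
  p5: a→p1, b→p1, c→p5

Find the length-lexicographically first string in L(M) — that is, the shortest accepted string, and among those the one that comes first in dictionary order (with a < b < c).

abc

A breadth-first search from p0 reaches an accepting state first via the path p0 → p2 → p4 → p3 on input abc.
No string of length < 3 is accepted (BFS exhausts all shorter strings without reaching an accepting state), and abc is the lexicographically least accepting string of length 3.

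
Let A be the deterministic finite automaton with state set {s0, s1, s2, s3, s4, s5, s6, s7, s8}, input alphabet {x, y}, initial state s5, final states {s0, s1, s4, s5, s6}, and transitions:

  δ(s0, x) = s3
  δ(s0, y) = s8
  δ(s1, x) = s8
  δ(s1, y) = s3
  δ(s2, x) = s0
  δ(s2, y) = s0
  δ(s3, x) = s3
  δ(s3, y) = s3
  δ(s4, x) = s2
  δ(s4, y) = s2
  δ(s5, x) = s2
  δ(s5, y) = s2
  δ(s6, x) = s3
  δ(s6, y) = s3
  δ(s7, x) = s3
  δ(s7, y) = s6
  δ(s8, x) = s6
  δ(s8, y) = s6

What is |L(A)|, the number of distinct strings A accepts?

13

The useful subgraph on states {s0, s2, s5, s6, s8} is acyclic, so L(A) is finite; the longest accepting path visits 5 useful states, giving maximum string length 4.
Counting accepting paths from s5 by length: 1 of length 0, 4 of length 2, 8 of length 4. Total 13.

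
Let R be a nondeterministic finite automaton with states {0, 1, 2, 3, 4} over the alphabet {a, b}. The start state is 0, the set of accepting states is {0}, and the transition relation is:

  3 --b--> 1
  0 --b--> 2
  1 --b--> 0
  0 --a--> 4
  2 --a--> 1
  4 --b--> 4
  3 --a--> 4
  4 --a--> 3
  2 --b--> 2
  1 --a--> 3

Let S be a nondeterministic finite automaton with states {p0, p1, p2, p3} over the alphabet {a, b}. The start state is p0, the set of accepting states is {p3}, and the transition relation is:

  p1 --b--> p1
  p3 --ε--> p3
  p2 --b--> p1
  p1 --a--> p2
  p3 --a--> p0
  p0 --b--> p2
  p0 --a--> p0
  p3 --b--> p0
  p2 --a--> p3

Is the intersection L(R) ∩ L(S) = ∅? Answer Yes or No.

Exploring the product automaton R × S from the start pair (0, p0), following both machines on each input symbol, reaches 16 state pairs: (0, p0), (4, p0), (2, p2), (3, p0), (4, p2), (1, p3), (2, p1), (1, p2), (3, p3), (4, p1), (0, p1), (1, p0), (3, p2), (0, p2), (4, p3), (1, p1).
R accepts in {0} and S accepts in {p3}; no reachable pair has both components accepting, so no string drives both machines to acceptance simultaneously and L(R) ∩ L(S) = ∅.
So no string is accepted by both, and the intersection is empty.

Yes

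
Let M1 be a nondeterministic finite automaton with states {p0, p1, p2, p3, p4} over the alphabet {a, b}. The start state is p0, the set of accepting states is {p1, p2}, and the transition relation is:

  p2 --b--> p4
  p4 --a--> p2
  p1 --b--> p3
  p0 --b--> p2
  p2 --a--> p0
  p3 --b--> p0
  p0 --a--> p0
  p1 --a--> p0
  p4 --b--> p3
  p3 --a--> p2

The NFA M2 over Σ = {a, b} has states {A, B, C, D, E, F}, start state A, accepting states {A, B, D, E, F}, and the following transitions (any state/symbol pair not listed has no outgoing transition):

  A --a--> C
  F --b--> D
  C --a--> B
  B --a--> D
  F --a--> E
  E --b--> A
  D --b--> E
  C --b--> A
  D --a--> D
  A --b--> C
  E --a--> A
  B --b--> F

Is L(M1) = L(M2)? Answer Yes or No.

No

The string b is accepted by M1 but rejected by M2.
So L(M1) ≠ L(M2).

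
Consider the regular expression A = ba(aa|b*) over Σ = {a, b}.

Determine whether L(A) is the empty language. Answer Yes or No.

The string ba matches the expression, so it belongs to L(A).
Since L(A) contains at least one string, it is not empty.

No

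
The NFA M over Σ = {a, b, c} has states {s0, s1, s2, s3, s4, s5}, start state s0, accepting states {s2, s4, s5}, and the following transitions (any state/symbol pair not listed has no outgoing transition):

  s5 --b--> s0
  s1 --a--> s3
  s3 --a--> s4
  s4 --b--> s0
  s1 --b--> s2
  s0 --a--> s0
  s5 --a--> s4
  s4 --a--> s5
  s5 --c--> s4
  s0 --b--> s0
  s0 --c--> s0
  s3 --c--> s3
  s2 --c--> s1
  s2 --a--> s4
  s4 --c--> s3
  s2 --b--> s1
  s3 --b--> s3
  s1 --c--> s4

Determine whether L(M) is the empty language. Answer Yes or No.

Yes

The states reachable from the start state are {s0}.
None of the accepting states {s2, s4, s5} is reachable, so no string is accepted and L(M) = ∅.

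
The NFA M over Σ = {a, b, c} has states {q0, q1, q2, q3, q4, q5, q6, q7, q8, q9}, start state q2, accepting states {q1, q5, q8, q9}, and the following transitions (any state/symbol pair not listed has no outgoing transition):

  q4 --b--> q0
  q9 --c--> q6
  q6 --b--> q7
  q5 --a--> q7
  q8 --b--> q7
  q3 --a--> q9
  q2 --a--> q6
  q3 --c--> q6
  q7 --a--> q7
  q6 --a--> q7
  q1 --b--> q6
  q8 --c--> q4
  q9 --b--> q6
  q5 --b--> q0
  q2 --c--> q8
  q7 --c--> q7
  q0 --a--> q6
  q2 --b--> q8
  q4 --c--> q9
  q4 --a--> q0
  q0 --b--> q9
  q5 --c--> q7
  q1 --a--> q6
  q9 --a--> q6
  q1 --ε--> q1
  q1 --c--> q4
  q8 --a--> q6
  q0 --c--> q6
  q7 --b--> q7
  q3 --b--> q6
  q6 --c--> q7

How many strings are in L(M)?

The useful subgraph on states {q0, q2, q4, q8, q9} is acyclic, so L(M) is finite; the longest accepting path visits 5 useful states, giving maximum string length 4.
Counting accepting paths from q2 by length: 2 of length 1, 2 of length 3, 4 of length 4. Total 8.

8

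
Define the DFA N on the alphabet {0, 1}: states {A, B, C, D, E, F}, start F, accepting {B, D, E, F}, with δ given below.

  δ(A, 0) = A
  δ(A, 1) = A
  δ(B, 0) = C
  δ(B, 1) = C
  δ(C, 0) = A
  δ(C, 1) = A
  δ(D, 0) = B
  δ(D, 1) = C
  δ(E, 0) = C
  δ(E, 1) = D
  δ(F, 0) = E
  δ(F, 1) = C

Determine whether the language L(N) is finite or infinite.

finite

The useful states (reachable from F and able to reach an accepting state) are {B, D, E, F}.
Restricted to these states the transition graph has no cycle, so every accepting path has bounded length and L is finite.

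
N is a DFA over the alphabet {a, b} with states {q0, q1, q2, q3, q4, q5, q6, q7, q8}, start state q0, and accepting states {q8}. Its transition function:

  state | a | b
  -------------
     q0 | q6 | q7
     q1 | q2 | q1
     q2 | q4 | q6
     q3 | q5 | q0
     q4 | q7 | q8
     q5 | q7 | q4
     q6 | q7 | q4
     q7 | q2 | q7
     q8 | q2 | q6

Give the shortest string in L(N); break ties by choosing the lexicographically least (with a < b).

abb

A breadth-first search from q0 reaches an accepting state first via the path q0 → q6 → q4 → q8 on input abb.
No string of length < 3 is accepted (BFS exhausts all shorter strings without reaching an accepting state), and abb is the lexicographically least accepting string of length 3.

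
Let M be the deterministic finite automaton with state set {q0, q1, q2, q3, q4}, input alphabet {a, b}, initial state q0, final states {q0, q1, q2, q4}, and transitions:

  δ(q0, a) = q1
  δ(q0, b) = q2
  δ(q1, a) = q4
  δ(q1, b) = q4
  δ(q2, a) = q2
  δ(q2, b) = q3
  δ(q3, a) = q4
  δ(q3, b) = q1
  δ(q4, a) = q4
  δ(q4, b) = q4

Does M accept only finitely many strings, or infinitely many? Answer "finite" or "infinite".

State q4 is reachable from the start and can reach an accepting state, and it lies on the cycle q4 → q4.
Traversing that cycle any number of times yields accepted strings of unbounded length, so the language is infinite.

infinite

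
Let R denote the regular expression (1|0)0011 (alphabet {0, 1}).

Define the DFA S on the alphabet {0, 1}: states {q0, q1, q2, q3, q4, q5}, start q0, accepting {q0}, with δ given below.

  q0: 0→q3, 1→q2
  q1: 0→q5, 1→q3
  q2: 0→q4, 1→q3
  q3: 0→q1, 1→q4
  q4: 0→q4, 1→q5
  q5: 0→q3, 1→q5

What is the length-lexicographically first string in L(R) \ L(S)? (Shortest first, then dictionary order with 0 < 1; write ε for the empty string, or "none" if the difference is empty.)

00011

The string 00011 is accepted by R but not by S.
No shorter string lies in the difference, and 00011 is the lexicographically first length-5 string in L(R) \ L(S).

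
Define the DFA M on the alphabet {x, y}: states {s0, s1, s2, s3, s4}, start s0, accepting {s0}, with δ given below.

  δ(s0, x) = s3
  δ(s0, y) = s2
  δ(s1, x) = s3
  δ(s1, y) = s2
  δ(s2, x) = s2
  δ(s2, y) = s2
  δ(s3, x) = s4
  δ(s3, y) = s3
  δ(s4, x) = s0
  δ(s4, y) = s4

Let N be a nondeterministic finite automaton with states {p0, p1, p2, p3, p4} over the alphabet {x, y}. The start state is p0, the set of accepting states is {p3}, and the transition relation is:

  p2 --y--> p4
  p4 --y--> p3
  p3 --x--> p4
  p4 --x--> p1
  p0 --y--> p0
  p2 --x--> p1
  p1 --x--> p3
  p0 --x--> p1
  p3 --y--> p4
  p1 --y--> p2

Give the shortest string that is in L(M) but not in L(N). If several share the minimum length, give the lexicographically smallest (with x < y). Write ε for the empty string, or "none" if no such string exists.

ε

The empty string ε is accepted by M but not by N.
Since ε is the unique shortest string, it is the required witness.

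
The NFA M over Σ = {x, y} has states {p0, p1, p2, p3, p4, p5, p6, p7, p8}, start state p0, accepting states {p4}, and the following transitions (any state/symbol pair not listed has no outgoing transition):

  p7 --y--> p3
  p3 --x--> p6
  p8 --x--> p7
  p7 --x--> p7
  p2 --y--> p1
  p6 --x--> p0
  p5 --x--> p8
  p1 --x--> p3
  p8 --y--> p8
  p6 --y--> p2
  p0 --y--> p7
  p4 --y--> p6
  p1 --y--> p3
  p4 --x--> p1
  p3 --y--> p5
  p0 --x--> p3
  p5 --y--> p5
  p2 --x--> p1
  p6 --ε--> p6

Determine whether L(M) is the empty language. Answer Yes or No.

Yes

The states reachable from the start state are {p0, p1, p2, p3, p5, p6, p7, p8}.
None of the accepting states {p4} is reachable, so no string is accepted and L(M) = ∅.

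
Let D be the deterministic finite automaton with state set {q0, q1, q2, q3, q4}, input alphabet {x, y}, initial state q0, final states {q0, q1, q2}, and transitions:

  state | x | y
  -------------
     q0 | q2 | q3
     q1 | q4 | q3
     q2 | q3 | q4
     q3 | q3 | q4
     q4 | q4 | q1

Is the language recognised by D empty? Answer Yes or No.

The empty string ε is accepted: the run q0 ends in the accepting state q0.
Since at least one string is accepted, L(D) is not empty.

No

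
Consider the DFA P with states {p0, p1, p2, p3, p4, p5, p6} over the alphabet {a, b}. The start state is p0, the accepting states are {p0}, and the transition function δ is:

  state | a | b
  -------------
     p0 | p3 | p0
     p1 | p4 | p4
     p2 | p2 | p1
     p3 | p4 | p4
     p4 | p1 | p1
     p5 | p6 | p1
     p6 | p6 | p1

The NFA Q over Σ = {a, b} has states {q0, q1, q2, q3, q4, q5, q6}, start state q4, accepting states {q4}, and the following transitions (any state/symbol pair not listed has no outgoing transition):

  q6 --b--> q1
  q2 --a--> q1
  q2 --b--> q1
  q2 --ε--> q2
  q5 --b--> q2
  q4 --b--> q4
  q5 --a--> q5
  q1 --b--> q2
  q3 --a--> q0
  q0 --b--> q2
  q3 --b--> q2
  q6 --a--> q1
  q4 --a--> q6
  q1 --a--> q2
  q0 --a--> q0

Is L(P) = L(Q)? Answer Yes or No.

Exploring the product automaton P × Q from the start pair (p0, q4), following both machines on each input symbol, reaches 4 state pairs: (p0, q4), (p3, q6), (p4, q1), (p1, q2).
P accepts in {p0} and Q accepts in {q4}. In every reachable pair the two components are either both accepting — (p0, q4) — or both non-accepting, so no string is accepted by exactly one of the machines: L(P) \ L(Q) and L(Q) \ L(P) are both empty.
Hence every string is accepted by P iff it is accepted by Q, and the two languages coincide.

Yes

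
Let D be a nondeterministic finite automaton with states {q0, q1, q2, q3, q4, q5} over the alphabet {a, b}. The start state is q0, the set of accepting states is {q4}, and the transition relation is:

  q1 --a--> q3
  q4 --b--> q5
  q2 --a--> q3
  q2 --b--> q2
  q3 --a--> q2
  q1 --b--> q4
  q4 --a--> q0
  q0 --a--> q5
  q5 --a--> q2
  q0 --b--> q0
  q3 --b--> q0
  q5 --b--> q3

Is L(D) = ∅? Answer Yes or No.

Yes

The states reachable from the start state are {q0, q2, q3, q5}.
None of the accepting states {q4} is reachable, so no string is accepted and L(D) = ∅.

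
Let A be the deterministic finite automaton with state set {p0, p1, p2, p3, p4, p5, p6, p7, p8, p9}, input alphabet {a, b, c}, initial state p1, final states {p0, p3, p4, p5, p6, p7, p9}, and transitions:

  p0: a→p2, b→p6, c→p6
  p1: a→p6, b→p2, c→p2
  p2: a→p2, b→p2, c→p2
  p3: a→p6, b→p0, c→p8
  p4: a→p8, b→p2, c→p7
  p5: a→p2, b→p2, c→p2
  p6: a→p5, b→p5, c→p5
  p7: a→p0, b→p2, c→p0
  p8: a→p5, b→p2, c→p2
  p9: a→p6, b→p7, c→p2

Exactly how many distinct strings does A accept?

The useful subgraph on states {p1, p5, p6} is acyclic, so L(A) is finite; the longest accepting path visits 3 useful states, giving maximum string length 2.
Counting accepting paths from p1 by length: 1 of length 1, 3 of length 2. Total 4.

4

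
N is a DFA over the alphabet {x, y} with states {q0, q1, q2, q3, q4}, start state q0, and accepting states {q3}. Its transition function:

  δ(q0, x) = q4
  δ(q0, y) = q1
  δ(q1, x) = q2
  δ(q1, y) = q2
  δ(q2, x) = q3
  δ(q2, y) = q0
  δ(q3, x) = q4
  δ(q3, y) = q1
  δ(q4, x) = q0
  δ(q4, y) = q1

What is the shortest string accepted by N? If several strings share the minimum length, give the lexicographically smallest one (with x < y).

yxx

A breadth-first search from q0 reaches an accepting state first via the path q0 → q1 → q2 → q3 on input yxx.
No string of length < 3 is accepted (BFS exhausts all shorter strings without reaching an accepting state), and yxx is the lexicographically least accepting string of length 3.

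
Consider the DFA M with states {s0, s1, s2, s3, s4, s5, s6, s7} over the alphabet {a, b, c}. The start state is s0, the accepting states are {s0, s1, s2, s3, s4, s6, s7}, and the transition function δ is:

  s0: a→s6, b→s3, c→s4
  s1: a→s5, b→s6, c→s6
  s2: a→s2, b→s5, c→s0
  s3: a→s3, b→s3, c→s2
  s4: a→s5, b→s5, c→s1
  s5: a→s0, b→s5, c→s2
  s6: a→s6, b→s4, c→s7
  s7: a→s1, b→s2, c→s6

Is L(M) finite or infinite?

infinite

State s0 is reachable from the start and can reach an accepting state, and it lies on the cycle s0 → s3 → s2 → s0.
Traversing that cycle any number of times yields accepted strings of unbounded length, so the language is infinite.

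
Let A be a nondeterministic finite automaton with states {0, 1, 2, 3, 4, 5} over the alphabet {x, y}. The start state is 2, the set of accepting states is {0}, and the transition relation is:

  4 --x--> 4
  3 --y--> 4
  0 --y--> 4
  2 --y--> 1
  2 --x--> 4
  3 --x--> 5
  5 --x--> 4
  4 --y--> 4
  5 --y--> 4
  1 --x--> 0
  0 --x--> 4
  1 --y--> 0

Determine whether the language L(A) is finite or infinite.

finite

The useful states (reachable from 2 and able to reach an accepting state) are {0, 1, 2}.
Restricted to these states the transition graph has no cycle, so every accepting path has bounded length and L is finite.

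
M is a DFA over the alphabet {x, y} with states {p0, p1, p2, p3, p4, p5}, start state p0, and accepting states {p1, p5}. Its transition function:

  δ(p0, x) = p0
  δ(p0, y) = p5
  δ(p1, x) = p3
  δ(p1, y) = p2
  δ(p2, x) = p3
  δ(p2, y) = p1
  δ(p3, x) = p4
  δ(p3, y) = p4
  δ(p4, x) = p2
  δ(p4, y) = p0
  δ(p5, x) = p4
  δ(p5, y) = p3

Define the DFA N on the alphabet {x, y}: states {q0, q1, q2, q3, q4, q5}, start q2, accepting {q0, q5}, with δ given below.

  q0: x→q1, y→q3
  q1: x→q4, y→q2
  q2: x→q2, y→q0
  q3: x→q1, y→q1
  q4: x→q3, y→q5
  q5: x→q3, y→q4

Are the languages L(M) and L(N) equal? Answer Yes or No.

Exploring the product automaton M × N from the start pair (p0, q2), following both machines on each input symbol, reaches 6 state pairs: (p0, q2), (p5, q0), (p4, q1), (p3, q3), (p2, q4), (p1, q5).
M accepts in {p1, p5} and N accepts in {q0, q5}. In every reachable pair the two components are either both accepting — (p5, q0), (p1, q5) — or both non-accepting, so no string is accepted by exactly one of the machines: L(M) \ L(N) and L(N) \ L(M) are both empty.
Hence every string is accepted by M iff it is accepted by N, and the two languages coincide.

Yes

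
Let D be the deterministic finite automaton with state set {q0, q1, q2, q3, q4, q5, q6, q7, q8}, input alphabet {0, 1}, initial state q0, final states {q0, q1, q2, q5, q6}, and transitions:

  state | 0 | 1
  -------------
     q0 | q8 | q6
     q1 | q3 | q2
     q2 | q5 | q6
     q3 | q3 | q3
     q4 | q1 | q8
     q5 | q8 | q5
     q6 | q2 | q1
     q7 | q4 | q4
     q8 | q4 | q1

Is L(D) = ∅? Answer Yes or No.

The empty string ε is accepted: the run q0 ends in the accepting state q0.
Since at least one string is accepted, L(D) is not empty.

No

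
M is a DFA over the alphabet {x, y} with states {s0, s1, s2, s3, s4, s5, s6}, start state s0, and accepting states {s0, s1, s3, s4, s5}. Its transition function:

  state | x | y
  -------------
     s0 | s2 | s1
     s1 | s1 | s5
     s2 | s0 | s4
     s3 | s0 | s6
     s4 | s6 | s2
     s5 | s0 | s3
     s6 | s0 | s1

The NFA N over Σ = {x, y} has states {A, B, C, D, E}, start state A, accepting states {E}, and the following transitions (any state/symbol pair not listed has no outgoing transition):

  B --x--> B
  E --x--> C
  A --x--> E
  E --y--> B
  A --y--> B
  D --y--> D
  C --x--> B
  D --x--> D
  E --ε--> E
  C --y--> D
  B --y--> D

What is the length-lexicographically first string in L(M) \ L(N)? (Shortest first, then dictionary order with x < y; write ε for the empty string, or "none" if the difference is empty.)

ε

The empty string ε is accepted by M but not by N.
Since ε is the unique shortest string, it is the required witness.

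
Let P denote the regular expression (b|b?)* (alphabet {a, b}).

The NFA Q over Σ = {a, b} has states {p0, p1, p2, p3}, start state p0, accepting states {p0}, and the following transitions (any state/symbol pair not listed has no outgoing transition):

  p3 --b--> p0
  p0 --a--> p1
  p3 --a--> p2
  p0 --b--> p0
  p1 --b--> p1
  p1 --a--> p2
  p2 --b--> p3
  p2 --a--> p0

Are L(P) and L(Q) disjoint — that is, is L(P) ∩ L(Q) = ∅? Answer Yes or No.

The empty string ε is accepted by both P and Q.
Hence L(P) ∩ L(Q) ≠ ∅.

No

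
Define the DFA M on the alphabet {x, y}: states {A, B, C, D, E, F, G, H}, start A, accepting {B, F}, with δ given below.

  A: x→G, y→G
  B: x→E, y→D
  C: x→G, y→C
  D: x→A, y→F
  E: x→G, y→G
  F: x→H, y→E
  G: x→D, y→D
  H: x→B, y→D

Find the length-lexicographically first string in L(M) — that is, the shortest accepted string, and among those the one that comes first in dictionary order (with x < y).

A breadth-first search from A reaches an accepting state first via the path A → G → D → F on input xxy.
No string of length < 3 is accepted (BFS exhausts all shorter strings without reaching an accepting state), and xxy is the lexicographically least accepting string of length 3.

xxy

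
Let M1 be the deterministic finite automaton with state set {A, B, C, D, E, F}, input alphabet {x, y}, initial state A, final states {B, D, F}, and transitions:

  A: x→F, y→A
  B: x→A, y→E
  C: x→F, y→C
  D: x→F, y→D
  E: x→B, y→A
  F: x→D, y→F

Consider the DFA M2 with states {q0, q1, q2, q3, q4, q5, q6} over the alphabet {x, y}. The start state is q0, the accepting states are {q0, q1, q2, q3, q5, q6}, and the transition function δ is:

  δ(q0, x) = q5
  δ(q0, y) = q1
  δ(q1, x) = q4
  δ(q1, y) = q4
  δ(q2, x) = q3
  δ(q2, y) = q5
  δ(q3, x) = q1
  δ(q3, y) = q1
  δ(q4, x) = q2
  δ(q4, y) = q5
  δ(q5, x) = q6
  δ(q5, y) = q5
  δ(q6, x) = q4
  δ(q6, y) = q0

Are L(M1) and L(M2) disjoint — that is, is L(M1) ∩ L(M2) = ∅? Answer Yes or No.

No

The string x is accepted by both M1 and M2.
Hence L(M1) ∩ L(M2) ≠ ∅.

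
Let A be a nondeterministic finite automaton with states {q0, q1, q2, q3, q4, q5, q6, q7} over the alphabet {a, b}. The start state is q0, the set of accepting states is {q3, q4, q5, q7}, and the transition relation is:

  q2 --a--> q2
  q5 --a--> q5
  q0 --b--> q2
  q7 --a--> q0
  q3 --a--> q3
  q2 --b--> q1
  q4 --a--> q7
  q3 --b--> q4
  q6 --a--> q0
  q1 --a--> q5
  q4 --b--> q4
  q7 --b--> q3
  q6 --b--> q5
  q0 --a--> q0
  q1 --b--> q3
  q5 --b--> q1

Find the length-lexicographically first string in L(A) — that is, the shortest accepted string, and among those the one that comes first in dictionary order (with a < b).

bba

A breadth-first search from q0 reaches an accepting state first via the path q0 → q2 → q1 → q5 on input bba.
No string of length < 3 is accepted (BFS exhausts all shorter strings without reaching an accepting state), and bba is the lexicographically least accepting string of length 3.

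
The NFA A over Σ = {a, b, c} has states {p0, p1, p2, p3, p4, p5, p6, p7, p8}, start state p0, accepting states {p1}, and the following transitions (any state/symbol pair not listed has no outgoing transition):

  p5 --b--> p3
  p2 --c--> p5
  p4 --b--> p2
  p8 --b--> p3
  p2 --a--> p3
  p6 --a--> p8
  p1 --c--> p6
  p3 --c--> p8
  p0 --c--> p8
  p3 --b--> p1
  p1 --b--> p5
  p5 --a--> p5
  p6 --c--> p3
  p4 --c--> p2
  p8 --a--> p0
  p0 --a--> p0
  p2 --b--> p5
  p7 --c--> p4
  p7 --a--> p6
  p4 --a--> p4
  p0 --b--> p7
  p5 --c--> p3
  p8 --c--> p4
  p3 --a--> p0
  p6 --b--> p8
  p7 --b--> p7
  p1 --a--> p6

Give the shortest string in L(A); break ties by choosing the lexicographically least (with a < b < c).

cbb

A breadth-first search from p0 reaches an accepting state first via the path p0 → p8 → p3 → p1 on input cbb.
No string of length < 3 is accepted (BFS exhausts all shorter strings without reaching an accepting state), and cbb is the lexicographically least accepting string of length 3.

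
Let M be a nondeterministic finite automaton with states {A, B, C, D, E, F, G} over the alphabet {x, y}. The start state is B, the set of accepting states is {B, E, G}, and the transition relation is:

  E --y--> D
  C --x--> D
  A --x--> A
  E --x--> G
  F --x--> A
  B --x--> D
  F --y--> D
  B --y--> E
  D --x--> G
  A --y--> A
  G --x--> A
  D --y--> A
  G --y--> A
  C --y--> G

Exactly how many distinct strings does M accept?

The useful subgraph on states {B, D, E, G} is acyclic, so L(M) is finite; the longest accepting path visits 4 useful states, giving maximum string length 3.
Counting accepting paths from B by length: 1 of length 0, 1 of length 1, 2 of length 2, 1 of length 3. Total 5.

5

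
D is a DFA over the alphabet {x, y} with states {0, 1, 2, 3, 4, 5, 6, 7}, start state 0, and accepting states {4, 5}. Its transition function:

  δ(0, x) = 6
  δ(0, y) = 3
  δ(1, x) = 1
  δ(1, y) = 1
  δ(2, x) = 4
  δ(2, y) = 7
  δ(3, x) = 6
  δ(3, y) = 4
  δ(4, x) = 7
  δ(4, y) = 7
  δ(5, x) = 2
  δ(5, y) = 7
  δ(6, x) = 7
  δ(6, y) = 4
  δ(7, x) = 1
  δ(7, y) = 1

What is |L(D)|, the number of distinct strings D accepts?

3

The useful subgraph on states {0, 3, 4, 6} is acyclic, so L(D) is finite; the longest accepting path visits 4 useful states, giving maximum string length 3.
Counting accepting paths from 0 by length: 2 of length 2, 1 of length 3. Total 3.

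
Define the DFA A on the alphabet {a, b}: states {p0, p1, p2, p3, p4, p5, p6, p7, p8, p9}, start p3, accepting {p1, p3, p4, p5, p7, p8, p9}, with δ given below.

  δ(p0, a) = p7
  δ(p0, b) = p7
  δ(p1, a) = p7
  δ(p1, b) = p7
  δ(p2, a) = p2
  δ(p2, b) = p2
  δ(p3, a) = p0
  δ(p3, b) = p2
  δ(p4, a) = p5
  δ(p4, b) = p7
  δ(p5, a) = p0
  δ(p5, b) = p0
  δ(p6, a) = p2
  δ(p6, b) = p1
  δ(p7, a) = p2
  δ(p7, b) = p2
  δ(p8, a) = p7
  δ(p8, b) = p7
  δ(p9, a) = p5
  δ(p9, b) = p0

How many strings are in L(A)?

The useful subgraph on states {p0, p3, p7} is acyclic, so L(A) is finite; the longest accepting path visits 3 useful states, giving maximum string length 2.
Counting accepting paths from p3 by length: 1 of length 0, 2 of length 2. Total 3.

3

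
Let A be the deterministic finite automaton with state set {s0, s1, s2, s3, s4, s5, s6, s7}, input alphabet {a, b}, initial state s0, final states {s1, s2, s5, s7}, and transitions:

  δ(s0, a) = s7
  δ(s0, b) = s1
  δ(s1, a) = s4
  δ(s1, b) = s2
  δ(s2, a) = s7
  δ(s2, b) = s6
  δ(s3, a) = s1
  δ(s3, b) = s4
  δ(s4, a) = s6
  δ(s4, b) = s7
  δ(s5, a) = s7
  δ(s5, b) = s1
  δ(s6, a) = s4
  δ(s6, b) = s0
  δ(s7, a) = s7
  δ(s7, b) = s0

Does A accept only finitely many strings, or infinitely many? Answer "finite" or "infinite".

infinite

State s0 is reachable from the start and can reach an accepting state, and it lies on the cycle s0 → s1 → s2 → s6 → s0.
Traversing that cycle any number of times yields accepted strings of unbounded length, so the language is infinite.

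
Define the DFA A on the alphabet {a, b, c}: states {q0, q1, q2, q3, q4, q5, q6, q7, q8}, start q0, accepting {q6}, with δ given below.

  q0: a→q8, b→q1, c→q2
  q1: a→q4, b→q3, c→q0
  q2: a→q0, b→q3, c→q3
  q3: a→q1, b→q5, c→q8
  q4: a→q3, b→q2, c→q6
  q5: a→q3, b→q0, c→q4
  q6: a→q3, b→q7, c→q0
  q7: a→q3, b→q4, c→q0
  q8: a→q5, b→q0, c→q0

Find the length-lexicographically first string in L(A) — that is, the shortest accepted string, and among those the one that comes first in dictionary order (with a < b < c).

bac

A breadth-first search from q0 reaches an accepting state first via the path q0 → q1 → q4 → q6 on input bac.
No string of length < 3 is accepted (BFS exhausts all shorter strings without reaching an accepting state), and bac is the lexicographically least accepting string of length 3.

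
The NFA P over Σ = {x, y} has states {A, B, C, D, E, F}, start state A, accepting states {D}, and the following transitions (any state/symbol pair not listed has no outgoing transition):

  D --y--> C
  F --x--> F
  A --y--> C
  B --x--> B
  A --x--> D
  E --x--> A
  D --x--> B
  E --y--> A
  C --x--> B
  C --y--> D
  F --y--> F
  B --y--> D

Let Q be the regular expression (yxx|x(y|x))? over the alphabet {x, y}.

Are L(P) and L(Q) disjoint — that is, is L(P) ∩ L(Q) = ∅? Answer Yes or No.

Converting the expression Q to a DFA (subset construction, then merging equivalent states) gives the minimal DFA with states {q0, q1, q2, q3, q4, q5}, start state q0, accepting states {q0, q3} and transitions q0: x→q1, y→q2; q1: x→q3, y→q3; q2: x→q4, y→q5; q3: x→q5, y→q5; q4: x→q3, y→q5; q5: x→q5, y→q5.
Exploring the product automaton P × Q from the start pair (A, q0), following both machines on each input symbol, reaches 9 state pairs: (A, q0), (D, q1), (C, q2), (B, q3), (C, q3), (B, q4), (D, q5), (B, q5), (C, q5).
P accepts in {D} and Q accepts in {q0, q3}; no reachable pair has both components accepting, so no string drives both machines to acceptance simultaneously and L(P) ∩ L(Q) = ∅.
So no string is accepted by both, and the intersection is empty.

Yes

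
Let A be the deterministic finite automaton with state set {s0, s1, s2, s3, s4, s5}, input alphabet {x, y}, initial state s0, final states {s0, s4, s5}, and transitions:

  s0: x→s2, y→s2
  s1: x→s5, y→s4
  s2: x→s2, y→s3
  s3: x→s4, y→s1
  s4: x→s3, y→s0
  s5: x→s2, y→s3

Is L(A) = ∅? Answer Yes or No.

No

The empty string ε is accepted: the run s0 ends in the accepting state s0.
Since at least one string is accepted, L(A) is not empty.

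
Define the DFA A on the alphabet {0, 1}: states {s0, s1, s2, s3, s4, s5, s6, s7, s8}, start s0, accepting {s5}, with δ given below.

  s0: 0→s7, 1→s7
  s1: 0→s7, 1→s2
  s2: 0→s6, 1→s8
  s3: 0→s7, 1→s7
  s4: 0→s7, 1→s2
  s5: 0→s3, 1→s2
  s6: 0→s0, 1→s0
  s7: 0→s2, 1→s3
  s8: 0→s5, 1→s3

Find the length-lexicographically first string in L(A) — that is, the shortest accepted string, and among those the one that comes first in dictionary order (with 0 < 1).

0010

A breadth-first search from s0 reaches an accepting state first via the path s0 → s7 → s2 → s8 → s5 on input 0010.
No string of length < 4 is accepted (BFS exhausts all shorter strings without reaching an accepting state), and 0010 is the lexicographically least accepting string of length 4.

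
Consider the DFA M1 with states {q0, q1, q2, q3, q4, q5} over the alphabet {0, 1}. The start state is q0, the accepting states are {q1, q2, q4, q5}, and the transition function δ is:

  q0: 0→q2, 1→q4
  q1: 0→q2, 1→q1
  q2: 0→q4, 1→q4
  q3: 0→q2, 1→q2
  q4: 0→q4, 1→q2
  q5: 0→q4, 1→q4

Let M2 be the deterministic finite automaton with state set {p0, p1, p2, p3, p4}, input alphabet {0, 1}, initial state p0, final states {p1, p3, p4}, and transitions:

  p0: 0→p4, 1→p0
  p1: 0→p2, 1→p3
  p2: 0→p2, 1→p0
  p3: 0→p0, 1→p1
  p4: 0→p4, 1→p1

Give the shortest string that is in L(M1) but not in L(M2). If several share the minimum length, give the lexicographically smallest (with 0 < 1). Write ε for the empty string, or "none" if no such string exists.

The string 1 is accepted by M1 but not by M2.
No shorter string lies in the difference, and 1 is the lexicographically first length-1 string in L(M1) \ L(M2).

1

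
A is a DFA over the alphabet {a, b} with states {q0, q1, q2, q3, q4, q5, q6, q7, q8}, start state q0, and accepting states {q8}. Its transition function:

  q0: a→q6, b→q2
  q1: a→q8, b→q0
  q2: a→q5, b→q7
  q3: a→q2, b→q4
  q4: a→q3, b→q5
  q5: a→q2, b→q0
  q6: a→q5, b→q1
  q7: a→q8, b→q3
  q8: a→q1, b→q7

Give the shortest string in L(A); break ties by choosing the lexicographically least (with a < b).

aba

A breadth-first search from q0 reaches an accepting state first via the path q0 → q6 → q1 → q8 on input aba.
No string of length < 3 is accepted (BFS exhausts all shorter strings without reaching an accepting state), and aba is the lexicographically least accepting string of length 3.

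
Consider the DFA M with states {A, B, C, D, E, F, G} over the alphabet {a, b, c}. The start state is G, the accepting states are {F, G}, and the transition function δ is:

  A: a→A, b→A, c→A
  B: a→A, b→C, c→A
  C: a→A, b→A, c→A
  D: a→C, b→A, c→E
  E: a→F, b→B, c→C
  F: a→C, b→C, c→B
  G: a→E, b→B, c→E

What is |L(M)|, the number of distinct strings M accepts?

3

The useful subgraph on states {E, F, G} is acyclic, so L(M) is finite; the longest accepting path visits 3 useful states, giving maximum string length 2.
Counting accepting paths from G by length: 1 of length 0, 2 of length 2. Total 3.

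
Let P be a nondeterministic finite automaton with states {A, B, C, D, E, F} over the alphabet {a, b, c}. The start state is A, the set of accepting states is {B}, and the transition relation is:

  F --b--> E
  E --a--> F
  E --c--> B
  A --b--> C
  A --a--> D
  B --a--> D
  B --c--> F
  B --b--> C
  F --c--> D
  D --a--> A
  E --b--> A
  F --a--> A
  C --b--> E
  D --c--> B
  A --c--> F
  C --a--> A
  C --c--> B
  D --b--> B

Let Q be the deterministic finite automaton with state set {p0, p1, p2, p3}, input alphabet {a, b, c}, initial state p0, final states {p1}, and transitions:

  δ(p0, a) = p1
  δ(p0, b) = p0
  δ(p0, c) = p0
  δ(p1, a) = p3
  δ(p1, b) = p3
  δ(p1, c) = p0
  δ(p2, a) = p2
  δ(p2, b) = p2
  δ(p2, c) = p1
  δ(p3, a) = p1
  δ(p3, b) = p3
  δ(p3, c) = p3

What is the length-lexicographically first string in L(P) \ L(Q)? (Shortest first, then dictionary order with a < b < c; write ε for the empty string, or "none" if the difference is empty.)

The string ab is accepted by P but not by Q.
No shorter string lies in the difference, and ab is the lexicographically first length-2 string in L(P) \ L(Q).

ab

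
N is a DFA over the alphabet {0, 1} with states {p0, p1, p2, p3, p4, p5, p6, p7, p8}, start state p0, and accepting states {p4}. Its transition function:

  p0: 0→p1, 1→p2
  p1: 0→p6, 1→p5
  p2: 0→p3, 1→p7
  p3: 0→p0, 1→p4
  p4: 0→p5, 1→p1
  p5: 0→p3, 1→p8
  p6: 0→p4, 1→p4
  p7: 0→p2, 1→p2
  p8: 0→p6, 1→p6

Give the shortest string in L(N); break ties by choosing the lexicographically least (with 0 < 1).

000

A breadth-first search from p0 reaches an accepting state first via the path p0 → p1 → p6 → p4 on input 000.
No string of length < 3 is accepted (BFS exhausts all shorter strings without reaching an accepting state), and 000 is the lexicographically least accepting string of length 3.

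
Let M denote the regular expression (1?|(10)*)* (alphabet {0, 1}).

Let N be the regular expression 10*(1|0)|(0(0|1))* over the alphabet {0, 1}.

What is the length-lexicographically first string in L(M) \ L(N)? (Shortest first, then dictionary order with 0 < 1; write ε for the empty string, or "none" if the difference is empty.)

1

The string 1 is accepted by M but not by N.
No shorter string lies in the difference, and 1 is the lexicographically first length-1 string in L(M) \ L(N).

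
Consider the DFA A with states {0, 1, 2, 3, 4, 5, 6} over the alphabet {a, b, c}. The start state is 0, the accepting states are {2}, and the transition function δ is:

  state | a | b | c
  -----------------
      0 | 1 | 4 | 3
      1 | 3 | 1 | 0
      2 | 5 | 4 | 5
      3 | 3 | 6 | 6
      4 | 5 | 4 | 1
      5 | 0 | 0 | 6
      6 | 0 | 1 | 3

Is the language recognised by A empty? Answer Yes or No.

Yes

The states reachable from the start state are {0, 1, 3, 4, 5, 6}.
None of the accepting states {2} is reachable, so no string is accepted and L(A) = ∅.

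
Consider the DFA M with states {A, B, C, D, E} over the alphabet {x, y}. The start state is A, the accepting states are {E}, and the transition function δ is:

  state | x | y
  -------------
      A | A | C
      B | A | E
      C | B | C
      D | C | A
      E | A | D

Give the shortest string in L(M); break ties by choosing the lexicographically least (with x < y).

yxy

A breadth-first search from A reaches an accepting state first via the path A → C → B → E on input yxy.
No string of length < 3 is accepted (BFS exhausts all shorter strings without reaching an accepting state), and yxy is the lexicographically least accepting string of length 3.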